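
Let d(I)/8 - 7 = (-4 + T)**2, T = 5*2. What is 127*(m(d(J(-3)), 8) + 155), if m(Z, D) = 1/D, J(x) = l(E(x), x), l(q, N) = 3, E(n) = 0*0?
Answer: 157607/8 ≈ 19701.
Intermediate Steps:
E(n) = 0
T = 10
J(x) = 3
d(I) = 344 (d(I) = 56 + 8*(-4 + 10)**2 = 56 + 8*6**2 = 56 + 8*36 = 56 + 288 = 344)
127*(m(d(J(-3)), 8) + 155) = 127*(1/8 + 155) = 127*(1241/8) = 157607/8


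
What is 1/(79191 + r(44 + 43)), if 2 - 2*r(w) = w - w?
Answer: 1/79192 ≈ 1.2628e-5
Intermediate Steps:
r(w) = 1 (r(w) = 1 - (w - w)/2 = 1 - ½*0 = 1 + 0 = 1)
1/(79191 + r(44 + 43)) = 1/(79191 + 1) = 1/79192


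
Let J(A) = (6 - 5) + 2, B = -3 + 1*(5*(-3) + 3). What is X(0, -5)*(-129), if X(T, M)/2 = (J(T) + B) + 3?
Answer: 2322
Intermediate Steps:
B = -15 (B = -3 + 1*(-15 + 3) = -3 + 1*(-12) = -3 - 12 = -15)
J(A) = 3 (J(A) = 1 + 2 = 3)
X(T, M) = -18 (X(T, M) = 2*((3 - 15) + 3) = 2*(-12 + 3) = 2*(-9) = -18)
X(0, -5)*(-129) = -18*(-129) = 2322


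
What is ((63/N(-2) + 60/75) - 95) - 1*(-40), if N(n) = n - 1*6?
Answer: -2483/40 ≈ -62.075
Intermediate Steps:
N(n) = -6 + n (N(n) = n - 6 = -6 + n)
((63/N(-2) + 60/75) - 95) - 1*(-40) = ((63/(-6 - 2) + 60/75) - 95) - 1*(-40) = ((63/(-8) + 60*(1/75)) - 95) + 40 = ((63*(-⅛) + ⅘) - 95) + 40 = ((-63/8 + ⅘) - 95) + 40 = (-283/40 - 95) + 40 = -4083/40 + 40 = -2483/40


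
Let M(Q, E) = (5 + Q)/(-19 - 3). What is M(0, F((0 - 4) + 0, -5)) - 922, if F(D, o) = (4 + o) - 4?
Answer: -20289/22 ≈ -922.23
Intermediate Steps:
F(D, o) = o
M(Q, E) = -5/22 - Q/22 (M(Q, E) = (5 + Q)/(-22) = (5 + Q)*(-1/22) = -5/22 - Q/22)
M(0, F((0 - 4) + 0, -5)) - 922 = (-5/22 - 1/22*0) - 922 = (-5/22 + 0) - 922 = -5/22 - 922 = -20289/22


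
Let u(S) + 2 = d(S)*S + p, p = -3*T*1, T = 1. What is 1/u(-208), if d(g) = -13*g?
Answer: -1/562437 ≈ -1.7780e-6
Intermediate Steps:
p = -3 (p = -3*1*1 = -3*1 = -3)
u(S) = -5 - 13*S**2 (u(S) = -2 + ((-13*S)*S - 3) = -2 + (-13*S**2 - 3) = -2 + (-3 - 13*S**2) = -5 - 13*S**2)
1/u(-208) = 1/(-5 - 13*(-208)**2) = 1/(-5 - 13*43264) = 1/(-5 - 562432) = 1/(-562437) = -1/562437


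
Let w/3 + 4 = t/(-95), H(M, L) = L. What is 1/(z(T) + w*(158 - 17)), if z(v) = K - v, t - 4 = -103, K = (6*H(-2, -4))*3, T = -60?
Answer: -95/120003 ≈ -0.00079165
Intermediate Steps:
K = -72 (K = (6*(-4))*3 = -24*3 = -72)
t = -99 (t = 4 - 103 = -99)
z(v) = -72 - v
w = -843/95 (w = -12 + 3*(-99/(-95)) = -12 + 3*(-99*(-1/95)) = -12 + 3*(99/95) = -12 + 297/95 = -843/95 ≈ -8.8737)
1/(z(T) + w*(158 - 17)) = 1/((-72 - 1*(-60)) - 843*(158 - 17)/95) = 1/((-72 + 60) - 843/95*141) = 1/(-12 - 118863/95) = 1/(-120003/95) = -95/120003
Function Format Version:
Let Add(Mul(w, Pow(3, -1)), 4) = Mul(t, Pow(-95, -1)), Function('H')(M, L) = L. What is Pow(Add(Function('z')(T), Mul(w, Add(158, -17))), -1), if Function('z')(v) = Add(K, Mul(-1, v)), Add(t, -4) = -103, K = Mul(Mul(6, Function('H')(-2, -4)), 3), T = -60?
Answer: Rational(-95, 120003) ≈ -0.00079165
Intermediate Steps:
K = -72 (K = Mul(Mul(6, -4), 3) = Mul(-24, 3) = -72)
t = -99 (t = Add(4, -103) = -99)
Function('z')(v) = Add(-72, Mul(-1, v))
w = Rational(-843, 95) (w = Add(-12, Mul(3, Mul(-99, Pow(-95, -1)))) = Add(-12, Mul(3, Mul(-99, Rational(-1, 95)))) = Add(-12, Mul(3, Rational(99, 95))) = Add(-12, Rational(297, 95)) = Rational(-843, 95) ≈ -8.8737)
Pow(Add(Function('z')(T), Mul(w, Add(158, -17))), -1) = Pow(Add(Add(-72, Mul(-1, -60)), Mul(Rational(-843, 95), Add(158, -17))), -1) = Pow(Add(Add(-72, 60), Mul(Rational(-843, 95), 141)), -1) = Pow(Add(-12, Rational(-118863, 95)), -1) = Pow(Rational(-120003, 95), -1) = Rational(-95, 120003)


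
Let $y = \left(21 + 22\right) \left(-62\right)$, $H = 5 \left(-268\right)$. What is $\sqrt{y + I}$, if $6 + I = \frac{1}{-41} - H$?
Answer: $\frac{i \sqrt{2239133}}{41} \approx 36.497 i$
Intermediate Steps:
$H = -1340$
$I = \frac{54693}{41}$ ($I = -6 + \left(\frac{1}{-41} - -1340\right) = -6 + \left(- \frac{1}{41} + 1340\right) = -6 + \frac{54939}{41} = \frac{54693}{41} \approx 1334.0$)
$y = -2666$ ($y = 43 \left(-62\right) = -2666$)
$\sqrt{y + I} = \sqrt{-2666 + \frac{54693}{41}} = \sqrt{- \frac{54613}{41}} = \frac{i \sqrt{2239133}}{41}$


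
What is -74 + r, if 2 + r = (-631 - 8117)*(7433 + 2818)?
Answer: -89675824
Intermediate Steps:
r = -89675750 (r = -2 + (-631 - 8117)*(7433 + 2818) = -2 - 8748*10251 = -2 - 89675748 = -89675750)
-74 + r = -74 - 89675750 = -89675824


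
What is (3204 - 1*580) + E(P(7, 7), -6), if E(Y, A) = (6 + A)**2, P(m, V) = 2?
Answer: 2624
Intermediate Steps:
(3204 - 1*580) + E(P(7, 7), -6) = (3204 - 1*580) + (6 - 6)**2 = (3204 - 580) + 0**2 = 2624 + 0 = 2624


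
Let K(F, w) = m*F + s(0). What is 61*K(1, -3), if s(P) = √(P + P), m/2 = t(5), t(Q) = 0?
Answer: 0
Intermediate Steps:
m = 0 (m = 2*0 = 0)
s(P) = √2*√P (s(P) = √(2*P) = √2*√P)
K(F, w) = 0 (K(F, w) = 0*F + √2*√0 = 0 + √2*0 = 0 + 0 = 0)
61*K(1, -3) = 61*0 = 0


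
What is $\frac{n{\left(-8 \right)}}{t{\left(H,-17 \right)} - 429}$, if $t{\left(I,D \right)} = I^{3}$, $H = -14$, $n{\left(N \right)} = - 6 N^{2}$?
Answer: $\frac{384}{3173} \approx 0.12102$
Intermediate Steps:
$\frac{n{\left(-8 \right)}}{t{\left(H,-17 \right)} - 429} = \frac{\left(-6\right) \left(-8\right)^{2}}{\left(-14\right)^{3} - 429} = \frac{\left(-6\right) 64}{-2744 - 429} = - \frac{384}{-3173} = \left(-384\right) \left(- \frac{1}{3173}\right) = \frac{384}{3173}$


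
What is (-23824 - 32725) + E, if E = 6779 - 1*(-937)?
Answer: -48833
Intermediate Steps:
E = 7716 (E = 6779 + 937 = 7716)
(-23824 - 32725) + E = (-23824 - 32725) + 7716 = -56549 + 7716 = -48833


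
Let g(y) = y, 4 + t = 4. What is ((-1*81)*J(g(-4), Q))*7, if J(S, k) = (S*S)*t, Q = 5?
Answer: 0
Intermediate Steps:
t = 0 (t = -4 + 4 = 0)
J(S, k) = 0 (J(S, k) = (S*S)*0 = S²*0 = 0)
((-1*81)*J(g(-4), Q))*7 = (-1*81*0)*7 = -81*0*7 = 0*7 = 0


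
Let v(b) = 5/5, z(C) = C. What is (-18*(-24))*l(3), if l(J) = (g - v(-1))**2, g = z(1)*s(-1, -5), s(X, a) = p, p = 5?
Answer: 6912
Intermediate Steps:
s(X, a) = 5
g = 5 (g = 1*5 = 5)
v(b) = 1 (v(b) = 5*(1/5) = 1)
l(J) = 16 (l(J) = (5 - 1*1)**2 = (5 - 1)**2 = 4**2 = 16)
(-18*(-24))*l(3) = -18*(-24)*16 = 432*16 = 6912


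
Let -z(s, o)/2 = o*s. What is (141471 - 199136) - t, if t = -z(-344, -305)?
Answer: -267505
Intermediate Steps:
z(s, o) = -2*o*s
t = 209840 (t = -(-2)*(-305)*(-344) = -1*(-209840) = 209840)
(141471 - 199136) - t = (141471 - 199136) - 1*209840 = -57665 - 209840 = -267505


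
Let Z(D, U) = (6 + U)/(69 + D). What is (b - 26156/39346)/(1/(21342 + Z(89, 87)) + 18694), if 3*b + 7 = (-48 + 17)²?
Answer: 5262996382686/310039494530833 ≈ 0.016975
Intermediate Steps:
Z(D, U) = (6 + U)/(69 + D)
b = 318 (b = -7/3 + (-48 + 17)²/3 = -7/3 + (⅓)*(-31)² = -7/3 + (⅓)*961 = -7/3 + 961/3 = 318)
(b - 26156/39346)/(1/(21342 + Z(89, 87)) + 18694) = (318 - 26156/39346)/(1/(21342 + (6 + 87)/(69 + 89)) + 18694) = (318 - 26156*1/39346)/(1/(21342 + 93/158) + 18694) = (318 - 13078/19673)/(1/(21342 + (1/158)*93) + 18694) = 6242936/(19673*(1/(21342 + 93/158) + 18694)) = 6242936/(19673*(1/(3372129/158) + 18694)) = 6242936/(19673*(158/3372129 + 18694)) = 6242936/(19673*(63038579684/3372129)) = (6242936/19673)*(3372129/63038579684) = 5262996382686/310039494530833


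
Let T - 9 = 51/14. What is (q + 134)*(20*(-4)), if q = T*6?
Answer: -117520/7 ≈ -16789.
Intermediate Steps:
T = 177/14 (T = 9 + 51/14 = 177/14 ≈ 12.643)
q = 531/7 (q = (177/14)*6 = 531/7 ≈ 75.857)
(q + 134)*(20*(-4)) = (531/7 + 134)*(20*(-4)) = (1469/7)*(-80) = -117520/7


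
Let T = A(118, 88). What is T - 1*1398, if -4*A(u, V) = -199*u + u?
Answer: 4443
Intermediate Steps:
A(u, V) = 99*u/2 (A(u, V) = -(-199*u + u)/4 = -(-99)*u/2 = 99*u/2)
T = 5841 (T = (99/2)*118 = 5841)
T - 1*1398 = 5841 - 1*1398 = 5841 - 1398 = 4443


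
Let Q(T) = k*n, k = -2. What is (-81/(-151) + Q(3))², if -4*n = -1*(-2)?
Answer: 53824/22801 ≈ 2.3606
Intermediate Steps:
n = -½ (n = -(-1)*(-2)/4 = -¼*2 = -½ ≈ -0.50000)
Q(T) = 1 (Q(T) = -2*(-½) = 1)
(-81/(-151) + Q(3))² = (-81/(-151) + 1)² = (-81*(-1/151) + 1)² = (81/151 + 1)² = (232/151)² = 53824/22801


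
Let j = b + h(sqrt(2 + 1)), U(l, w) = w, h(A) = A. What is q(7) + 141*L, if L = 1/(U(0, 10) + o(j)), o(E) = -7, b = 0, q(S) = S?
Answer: 54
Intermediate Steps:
j = sqrt(3) (j = 0 + sqrt(2 + 1) = 0 + sqrt(3) = sqrt(3) ≈ 1.7320)
L = 1/3 (L = 1/(10 - 7) = 1/3 ≈ 0.33333)
q(7) + 141*L = 7 + 141*(1/3) = 7 + 47 = 54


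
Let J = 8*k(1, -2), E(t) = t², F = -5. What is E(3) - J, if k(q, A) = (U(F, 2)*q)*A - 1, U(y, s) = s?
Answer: 49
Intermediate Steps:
k(q, A) = -1 + 2*A*q (k(q, A) = (2*q)*A - 1 = 2*A*q - 1 = -1 + 2*A*q)
J = -40 (J = 8*(-1 + 2*(-2)*1) = 8*(-1 - 4) = 8*(-5) = -40)
E(3) - J = 3² - 1*(-40) = 9 + 40 = 49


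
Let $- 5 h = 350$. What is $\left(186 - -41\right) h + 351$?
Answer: $-15539$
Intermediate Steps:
$h = -70$ ($h = \left(- \frac{1}{5}\right) 350 = -70$)
$\left(186 - -41\right) h + 351 = \left(186 - -41\right) \left(-70\right) + 351 = \left(186 + 41\right) \left(-70\right) + 351 = 227 \left(-70\right) + 351 = -15890 + 351 = -15539$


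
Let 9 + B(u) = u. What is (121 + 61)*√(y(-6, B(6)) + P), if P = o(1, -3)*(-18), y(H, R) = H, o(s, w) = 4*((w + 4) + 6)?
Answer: 182*I*√510 ≈ 4110.1*I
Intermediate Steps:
B(u) = -9 + u
o(s, w) = 40 + 4*w (o(s, w) = 4*((4 + w) + 6) = 4*(10 + w) = 40 + 4*w)
P = -504 (P = (40 + 4*(-3))*(-18) = (40 - 12)*(-18) = 28*(-18) = -504)
(121 + 61)*√(y(-6, B(6)) + P) = (121 + 61)*√(-6 - 504) = 182*√(-510) = 182*(I*√510) = 182*I*√510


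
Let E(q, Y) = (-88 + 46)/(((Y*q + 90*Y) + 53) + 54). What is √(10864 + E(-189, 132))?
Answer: √1825016972506/12961 ≈ 104.23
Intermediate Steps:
E(q, Y) = -42/(107 + 90*Y + Y*q) (E(q, Y) = -42/(((90*Y + Y*q) + 53) + 54) = -42/((53 + 90*Y + Y*q) + 54) = -42/(107 + 90*Y + Y*q))
√(10864 + E(-189, 132)) = √(10864 - 42/(107 + 90*132 + 132*(-189))) = √(10864 - 42/(107 + 11880 - 24948)) = √(10864 - 42/(-12961)) = √(10864 - 42*(-1/12961)) = √(10864 + 42/12961) = √(140808346/12961) = √1825016972506/12961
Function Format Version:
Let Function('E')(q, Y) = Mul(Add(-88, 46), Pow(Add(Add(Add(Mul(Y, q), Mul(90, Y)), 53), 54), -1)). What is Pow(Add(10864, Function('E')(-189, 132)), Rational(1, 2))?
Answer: Mul(Rational(1, 12961), Pow(1825016972506, Rational(1, 2))) ≈ 104.23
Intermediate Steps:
Function('E')(q, Y) = Mul(-42, Pow(Add(107, Mul(90, Y), Mul(Y, q)), -1)) (Function('E')(q, Y) = Mul(-42, Pow(Add(Add(Add(Mul(90, Y), Mul(Y, q)), 53), 54), -1)) = Mul(-42, Pow(Add(Add(53, Mul(90, Y), Mul(Y, q)), 54), -1)) = Mul(-42, Pow(Add(107, Mul(90, Y), Mul(Y, q)), -1)))
Pow(Add(10864, Function('E')(-189, 132)), Rational(1, 2)) = Pow(Add(10864, Mul(-42, Pow(Add(107, Mul(90, 132), Mul(132, -189)), -1))), Rational(1, 2)) = Pow(Add(10864, Mul(-42, Pow(Add(107, 11880, -24948), -1))), Rational(1, 2)) = Pow(Add(10864, Mul(-42, Pow(-12961, -1))), Rational(1, 2)) = Pow(Add(10864, Mul(-42, Rational(-1, 12961))), Rational(1, 2)) = Pow(Add(10864, Rational(42, 12961)), Rational(1, 2)) = Pow(Rational(140808346, 12961), Rational(1, 2)) = Mul(Rational(1, 12961), Pow(1825016972506, Rational(1, 2)))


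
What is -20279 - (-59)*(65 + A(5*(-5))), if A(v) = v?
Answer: -17919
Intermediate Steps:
-20279 - (-59)*(65 + A(5*(-5))) = -20279 - (-59)*(65 + 5*(-5)) = -20279 - (-59)*(65 - 25) = -20279 - (-59)*40 = -20279 - 1*(-2360) = -20279 + 2360 = -17919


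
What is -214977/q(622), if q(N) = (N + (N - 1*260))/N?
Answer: -22285949/164 ≈ -1.3589e+5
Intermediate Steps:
q(N) = (-260 + 2*N)/N (q(N) = (N + (N - 260))/N = (N + (-260 + N))/N = (-260 + 2*N)/N)
-214977/q(622) = -214977/(2 - 260/622) = -214977/(2 - 260*1/622) = -214977/(2 - 130/311) = -214977/492/311 = -214977*311/492 = -22285949/164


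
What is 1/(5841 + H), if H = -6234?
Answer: -1/393 ≈ -0.0025445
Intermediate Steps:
1/(5841 + H) = 1/(5841 - 6234) = 1/(-393) = -1/393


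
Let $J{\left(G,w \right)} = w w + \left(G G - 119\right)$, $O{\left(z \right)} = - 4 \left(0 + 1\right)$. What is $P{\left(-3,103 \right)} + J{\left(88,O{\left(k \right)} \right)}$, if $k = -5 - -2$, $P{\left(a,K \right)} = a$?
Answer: $7638$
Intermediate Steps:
$k = -3$ ($k = -5 + 2 = -3$)
$O{\left(z \right)} = -4$ ($O{\left(z \right)} = \left(-4\right) 1 = -4$)
$J{\left(G,w \right)} = -119 + G^{2} + w^{2}$ ($J{\left(G,w \right)} = w^{2} + \left(G^{2} - 119\right) = w^{2} + \left(-119 + G^{2}\right) = -119 + G^{2} + w^{2}$)
$P{\left(-3,103 \right)} + J{\left(88,O{\left(k \right)} \right)} = -3 + \left(-119 + 88^{2} + \left(-4\right)^{2}\right) = -3 + \left(-119 + 7744 + 16\right) = -3 + 7641 = 7638$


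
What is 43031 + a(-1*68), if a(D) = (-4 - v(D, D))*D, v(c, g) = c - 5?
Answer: 38339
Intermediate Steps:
v(c, g) = -5 + c
a(D) = D*(1 - D) (a(D) = (-4 - (-5 + D))*D = (-4 + (5 - D))*D = (1 - D)*D = D*(1 - D))
43031 + a(-1*68) = 43031 + (-1*68)*(1 - (-1)*68) = 43031 - 68*(1 - 1*(-68)) = 43031 - 68*(1 + 68) = 43031 - 68*69 = 43031 - 4692 = 38339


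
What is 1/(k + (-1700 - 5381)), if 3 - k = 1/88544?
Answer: -88544/626714433 ≈ -0.00014128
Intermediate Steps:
k = 265631/88544 (k = 3 - 1/88544 = 265631/88544 ≈ 3.0000)
1/(k + (-1700 - 5381)) = 1/(265631/88544 + (-1700 - 5381)) = 1/(265631/88544 - 7081) = 1/(-626714433/88544) = -88544/626714433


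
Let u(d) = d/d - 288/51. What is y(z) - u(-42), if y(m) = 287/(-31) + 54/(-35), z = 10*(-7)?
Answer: -113508/18445 ≈ -6.1539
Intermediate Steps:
z = -70
u(d) = -79/17 (u(d) = 1 - 288*1/51 = 1 - 96/17 = -79/17)
y(m) = -11719/1085 (y(m) = 287*(-1/31) + 54*(-1/35) = -287/31 - 54/35 = -11719/1085)
y(z) - u(-42) = -11719/1085 - 1*(-79/17) = -11719/1085 + 79/17 = -113508/18445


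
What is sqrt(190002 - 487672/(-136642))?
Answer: sqrt(886900212427438)/68321 ≈ 435.90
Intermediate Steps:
sqrt(190002 - 487672/(-136642)) = sqrt(190002 - 487672*(-1/136642)) = sqrt(190002 + 243836/68321) = sqrt(12981370478/68321) = sqrt(886900212427438)/68321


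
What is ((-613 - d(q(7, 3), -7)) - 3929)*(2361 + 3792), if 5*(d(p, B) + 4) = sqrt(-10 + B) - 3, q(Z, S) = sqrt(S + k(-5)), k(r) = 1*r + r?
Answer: -139593111/5 - 6153*I*sqrt(17)/5 ≈ -2.7919e+7 - 5073.9*I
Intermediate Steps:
k(r) = 2*r (k(r) = r + r = 2*r)
q(Z, S) = sqrt(-10 + S) (q(Z, S) = sqrt(S + 2*(-5)) = sqrt(S - 10) = sqrt(-10 + S))
d(p, B) = -23/5 + sqrt(-10 + B)/5 (d(p, B) = -4 + (sqrt(-10 + B) - 3)/5 = -4 + (-3 + sqrt(-10 + B))/5 = -4 + (-3/5 + sqrt(-10 + B)/5) = -23/5 + sqrt(-10 + B)/5)
((-613 - d(q(7, 3), -7)) - 3929)*(2361 + 3792) = ((-613 - (-23/5 + sqrt(-10 - 7)/5)) - 3929)*(2361 + 3792) = ((-613 - (-23/5 + sqrt(-17)/5)) - 3929)*6153 = ((-613 - (-23/5 + (I*sqrt(17))/5)) - 3929)*6153 = ((-613 - (-23/5 + I*sqrt(17)/5)) - 3929)*6153 = ((-613 + (23/5 - I*sqrt(17)/5)) - 3929)*6153 = ((-3042/5 - I*sqrt(17)/5) - 3929)*6153 = (-22687/5 - I*sqrt(17)/5)*6153 = -139593111/5 - 6153*I*sqrt(17)/5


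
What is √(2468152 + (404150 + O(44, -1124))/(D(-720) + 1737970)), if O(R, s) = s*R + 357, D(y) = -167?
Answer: √7453719121301859921/1737803 ≈ 1571.0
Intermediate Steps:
O(R, s) = 357 + R*s (O(R, s) = R*s + 357 = 357 + R*s)
√(2468152 + (404150 + O(44, -1124))/(D(-720) + 1737970)) = √(2468152 + (404150 + (357 + 44*(-1124)))/(-167 + 1737970)) = √(2468152 + (404150 + (357 - 49456))/1737803) = √(2468152 + (404150 - 49099)*(1/1737803)) = √(2468152 + 355051*(1/1737803)) = √(2468152 + 355051/1737803) = √(4289162305107/1737803) = √7453719121301859921/1737803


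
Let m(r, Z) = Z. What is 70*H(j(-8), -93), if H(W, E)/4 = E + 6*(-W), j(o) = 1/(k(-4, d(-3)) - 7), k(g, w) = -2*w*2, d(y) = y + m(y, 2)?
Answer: -25480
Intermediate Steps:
d(y) = 2 + y (d(y) = y + 2 = 2 + y)
k(g, w) = -4*w
j(o) = -⅓ (j(o) = 1/(-4*(2 - 3) - 7) = 1/(-4*(-1) - 7) = 1/(4 - 7) = 1/(-3) = -⅓)
H(W, E) = -24*W + 4*E (H(W, E) = 4*(E + 6*(-W)) = 4*(E - 6*W) = -24*W + 4*E)
70*H(j(-8), -93) = 70*(-24*(-⅓) + 4*(-93)) = 70*(8 - 372) = 70*(-364) = -25480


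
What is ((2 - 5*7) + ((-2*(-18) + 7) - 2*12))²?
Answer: 196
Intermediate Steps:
((2 - 5*7) + ((-2*(-18) + 7) - 2*12))² = ((2 - 35) + ((36 + 7) - 24))² = (-33 + (43 - 24))² = (-33 + 19)² = (-14)² = 196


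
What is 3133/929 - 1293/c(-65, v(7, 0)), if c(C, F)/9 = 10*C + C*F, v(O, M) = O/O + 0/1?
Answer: 7120684/1992705 ≈ 3.5734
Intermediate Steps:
v(O, M) = 1 (v(O, M) = 1 + 0*1 = 1 + 0 = 1)
c(C, F) = 90*C + 9*C*F (c(C, F) = 9*(10*C + C*F) = 90*C + 9*C*F)
3133/929 - 1293/c(-65, v(7, 0)) = 3133/929 - 1293*(-1/(585*(10 + 1))) = 3133*(1/929) - 1293/(9*(-65)*11) = 3133/929 - 1293/(-6435) = 3133/929 - 1293*(-1/6435) = 3133/929 + 431/2145 = 7120684/1992705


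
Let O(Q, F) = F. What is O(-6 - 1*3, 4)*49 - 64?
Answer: 132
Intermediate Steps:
O(-6 - 1*3, 4)*49 - 64 = 4*49 - 64 = 196 - 64 = 132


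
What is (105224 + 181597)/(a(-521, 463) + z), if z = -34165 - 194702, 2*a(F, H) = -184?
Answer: -286821/228959 ≈ -1.2527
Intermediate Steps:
a(F, H) = -92 (a(F, H) = (1/2)*(-184) = -92)
z = -228867
(105224 + 181597)/(a(-521, 463) + z) = (105224 + 181597)/(-92 - 228867) = 286821/(-228959) = 286821*(-1/228959) = -286821/228959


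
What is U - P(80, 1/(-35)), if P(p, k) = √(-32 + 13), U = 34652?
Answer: 34652 - I*√19 ≈ 34652.0 - 4.3589*I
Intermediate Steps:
P(p, k) = I*√19 (P(p, k) = √(-19) = I*√19)
U - P(80, 1/(-35)) = 34652 - I*√19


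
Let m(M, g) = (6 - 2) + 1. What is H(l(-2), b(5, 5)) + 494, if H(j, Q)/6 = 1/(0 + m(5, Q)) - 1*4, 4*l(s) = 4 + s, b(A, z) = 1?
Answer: 2356/5 ≈ 471.20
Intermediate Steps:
m(M, g) = 5 (m(M, g) = 4 + 1 = 5)
l(s) = 1 + s/4 (l(s) = (4 + s)/4 = 1 + s/4)
H(j, Q) = -114/5 (H(j, Q) = 6*(1/(0 + 5) - 1*4) = 6*(1/5 - 4) = 6*(⅕ - 4) = 6*(-19/5) = -114/5)
H(l(-2), b(5, 5)) + 494 = -114/5 + 494 = 2356/5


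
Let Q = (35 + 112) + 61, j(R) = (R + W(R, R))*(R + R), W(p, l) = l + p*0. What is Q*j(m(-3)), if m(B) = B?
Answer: 7488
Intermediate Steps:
W(p, l) = l (W(p, l) = l + 0 = l)
j(R) = 4*R² (j(R) = (R + R)*(R + R) = (2*R)*(2*R) = 4*R²)
Q = 208 (Q = 147 + 61 = 208)
Q*j(m(-3)) = 208*(4*(-3)²) = 208*(4*9) = 208*36 = 7488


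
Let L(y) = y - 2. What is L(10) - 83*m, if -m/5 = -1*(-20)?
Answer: 8308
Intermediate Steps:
L(y) = -2 + y
m = -100 (m = -(-5)*(-20) = -5*20 = -100)
L(10) - 83*m = (-2 + 10) - 83*(-100) = 8 + 8300 = 8308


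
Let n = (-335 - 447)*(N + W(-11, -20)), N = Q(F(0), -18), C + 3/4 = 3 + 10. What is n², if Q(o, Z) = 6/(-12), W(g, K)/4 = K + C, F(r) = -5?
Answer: 606784689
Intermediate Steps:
C = 49/4 (C = -¾ + (3 + 10) = -¾ + 13 = 49/4 ≈ 12.250)
W(g, K) = 49 + 4*K (W(g, K) = 4*(K + 49/4) = 4*(49/4 + K) = 49 + 4*K)
Q(o, Z) = -½ (Q(o, Z) = 6*(-1/12) = -½)
N = -½ ≈ -0.50000
n = 24633 (n = (-335 - 447)*(-½ + (49 + 4*(-20))) = -782*(-½ + (49 - 80)) = -782*(-½ - 31) = -782*(-63/2) = 24633)
n² = 24633² = 606784689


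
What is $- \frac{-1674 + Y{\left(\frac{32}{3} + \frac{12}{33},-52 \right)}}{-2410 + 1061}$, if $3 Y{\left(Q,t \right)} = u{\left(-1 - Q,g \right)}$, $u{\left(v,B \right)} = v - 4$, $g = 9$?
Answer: $- \frac{166255}{133551} \approx -1.2449$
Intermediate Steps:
$u{\left(v,B \right)} = -4 + v$ ($u{\left(v,B \right)} = v - 4 = -4 + v$)
$Y{\left(Q,t \right)} = - \frac{5}{3} - \frac{Q}{3}$ ($Y{\left(Q,t \right)} = \frac{-4 - \left(1 + Q\right)}{3} = \frac{-5 - Q}{3} = - \frac{5}{3} - \frac{Q}{3}$)
$- \frac{-1674 + Y{\left(\frac{32}{3} + \frac{12}{33},-52 \right)}}{-2410 + 1061} = - \frac{-1674 - \left(\frac{5}{3} + \frac{\frac{32}{3} + \frac{12}{33}}{3}\right)}{-2410 + 1061} = - \frac{-1674 - \left(\frac{5}{3} + \frac{32 \cdot \frac{1}{3} + 12 \cdot \frac{1}{33}}{3}\right)}{-1349} = - \frac{\left(-1674 - \left(\frac{5}{3} + \frac{\frac{32}{3} + \frac{4}{11}}{3}\right)\right) \left(-1\right)}{1349} = - \frac{\left(-1674 - \frac{529}{99}\right) \left(-1\right)}{1349} = - \frac{\left(-166255\right) \left(-1\right)}{99 \cdot 1349} = \left(-1\right) \frac{166255}{133551} = - \frac{166255}{133551}$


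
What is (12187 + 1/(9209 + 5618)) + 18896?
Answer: 460867642/14827 ≈ 31083.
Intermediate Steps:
(12187 + 1/(9209 + 5618)) + 18896 = (12187 + 1/14827) + 18896 = 180696650/14827 + 18896 = 460867642/14827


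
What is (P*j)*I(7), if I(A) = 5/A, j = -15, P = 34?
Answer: -2550/7 ≈ -364.29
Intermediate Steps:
(P*j)*I(7) = (34*(-15))*(5/7) = -2550/7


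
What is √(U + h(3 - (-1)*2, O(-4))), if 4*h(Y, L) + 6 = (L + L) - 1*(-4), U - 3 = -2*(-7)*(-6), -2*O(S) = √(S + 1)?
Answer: √(-326 - I*√3)/2 ≈ 0.023982 - 9.0278*I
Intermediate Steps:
O(S) = -√(1 + S)/2 (O(S) = -√(S + 1)/2 = -√(1 + S)/2)
U = -81 (U = 3 - 2*(-7)*(-6) = 3 + 14*(-6) = 3 - 84 = -81)
h(Y, L) = -½ + L/2 (h(Y, L) = -3/2 + ((L + L) - 1*(-4))/4 = -3/2 + (2*L + 4)/4 = -3/2 + (4 + 2*L)/4 = -3/2 + (1 + L/2) = -½ + L/2)
√(U + h(3 - (-1)*2, O(-4))) = √(-81 + (-½ + (-√(1 - 4)/2)/2)) = √(-81 + (-½ + (-I*√3/2)/2)) = √(-81 + (-½ - I*√3/4)) = √(-163/2 - I*√3/4)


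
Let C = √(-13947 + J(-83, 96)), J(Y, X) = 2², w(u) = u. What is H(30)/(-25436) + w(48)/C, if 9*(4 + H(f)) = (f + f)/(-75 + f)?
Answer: 28/171693 - 48*I*√13943/13943 ≈ 0.00016308 - 0.4065*I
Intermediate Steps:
J(Y, X) = 4
H(f) = -4 + 2*f/(9*(-75 + f)) (H(f) = -4 + ((f + f)/(-75 + f))/9 = -4 + ((2*f)/(-75 + f))/9 = -4 + (2*f/(-75 + f))/9 = -4 + 2*f/(9*(-75 + f)))
C = I*√13943 (C = √(-13947 + 4) = √(-13943) = I*√13943 ≈ 118.08*I)
H(30)/(-25436) + w(48)/C = (2*(1350 - 17*30)/(9*(-75 + 30)))/(-25436) + 48/((I*√13943)) = ((2/9)*(1350 - 510)/(-45))*(-1/25436) + 48*(-I*√13943/13943) = ((2/9)*(-1/45)*840)*(-1/25436) - 48*I*√13943/13943 = -112/27*(-1/25436) - 48*I*√13943/13943 = 28/171693 - 48*I*√13943/13943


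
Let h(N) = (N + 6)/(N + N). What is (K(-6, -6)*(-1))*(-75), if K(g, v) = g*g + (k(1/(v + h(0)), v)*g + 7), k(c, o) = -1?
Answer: 3675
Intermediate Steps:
h(N) = (6 + N)/(2*N) (h(N) = (6 + N)/((2*N)) = (6 + N)*(1/(2*N)) = (6 + N)/(2*N))
K(g, v) = 7 + g² - g (K(g, v) = g*g + (-g + 7) = g² + (7 - g) = 7 + g² - g)
(K(-6, -6)*(-1))*(-75) = ((7 + (-6)² - 1*(-6))*(-1))*(-75) = ((7 + 36 + 6)*(-1))*(-75) = (49*(-1))*(-75) = -49*(-75) = 3675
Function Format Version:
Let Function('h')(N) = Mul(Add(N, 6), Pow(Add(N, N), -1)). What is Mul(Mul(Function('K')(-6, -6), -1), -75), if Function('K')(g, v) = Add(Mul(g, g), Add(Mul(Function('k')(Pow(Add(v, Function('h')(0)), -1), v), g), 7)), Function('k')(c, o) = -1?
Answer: 3675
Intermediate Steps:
Function('h')(N) = Mul(Rational(1, 2), Pow(N, -1), Add(6, N)) (Function('h')(N) = Mul(Add(6, N), Pow(Mul(2, N), -1)) = Mul(Add(6, N), Mul(Rational(1, 2), Pow(N, -1))) = Mul(Rational(1, 2), Pow(N, -1), Add(6, N)))
Function('K')(g, v) = Add(7, Pow(g, 2), Mul(-1, g)) (Function('K')(g, v) = Add(Mul(g, g), Add(Mul(-1, g), 7)) = Add(Pow(g, 2), Add(7, Mul(-1, g))) = Add(7, Pow(g, 2), Mul(-1, g)))
Mul(Mul(Function('K')(-6, -6), -1), -75) = Mul(Mul(Add(7, Pow(-6, 2), Mul(-1, -6)), -1), -75) = Mul(Mul(Add(7, 36, 6), -1), -75) = Mul(Mul(49, -1), -75) = Mul(-49, -75) = 3675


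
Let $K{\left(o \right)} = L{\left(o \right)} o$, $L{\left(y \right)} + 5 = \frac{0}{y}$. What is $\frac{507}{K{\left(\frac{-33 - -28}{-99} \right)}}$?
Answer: $- \frac{50193}{25} \approx -2007.7$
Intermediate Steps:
$L{\left(y \right)} = -5$ ($L{\left(y \right)} = -5 + \frac{0}{y} = -5 + 0 = -5$)
$K{\left(o \right)} = - 5 o$
$\frac{507}{K{\left(\frac{-33 - -28}{-99} \right)}} = \frac{507}{\left(-5\right) \frac{-33 - -28}{-99}} = \frac{507}{\left(-5\right) \left(-33 + 28\right) \left(- \frac{1}{99}\right)} = \frac{507}{\left(-5\right) \left(\left(-5\right) \left(- \frac{1}{99}\right)\right)} = \frac{507}{\left(-5\right) \frac{5}{99}} = \frac{507}{- \frac{25}{99}} = 507 \left(- \frac{99}{25}\right) = - \frac{50193}{25}$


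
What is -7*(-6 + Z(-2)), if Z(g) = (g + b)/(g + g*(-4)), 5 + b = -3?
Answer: 161/3 ≈ 53.667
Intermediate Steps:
b = -8 (b = -5 - 3 = -8)
Z(g) = -(-8 + g)/(3*g) (Z(g) = (g - 8)/(g + g*(-4)) = (-8 + g)/(g - 4*g) = (-8 + g)/((-3*g)) = (-8 + g)*(-1/(3*g)) = -(-8 + g)/(3*g))
-7*(-6 + Z(-2)) = -7*(-6 + (⅓)*(8 - 1*(-2))/(-2)) = -7*(-6 + (⅓)*(-½)*(8 + 2)) = -7*(-6 + (⅓)*(-½)*10) = -7*(-6 - 5/3) = -7*(-23/3) = 161/3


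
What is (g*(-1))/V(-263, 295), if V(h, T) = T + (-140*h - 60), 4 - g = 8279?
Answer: 1655/7411 ≈ 0.22332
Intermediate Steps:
g = -8275 (g = 4 - 1*8279 = 4 - 8279 = -8275)
V(h, T) = -60 + T - 140*h (V(h, T) = T + (-60 - 140*h) = -60 + T - 140*h)
(g*(-1))/V(-263, 295) = (-8275*(-1))/(-60 + 295 - 140*(-263)) = 8275/(-60 + 295 + 36820) = 8275/37055 = 8275*(1/37055) = 1655/7411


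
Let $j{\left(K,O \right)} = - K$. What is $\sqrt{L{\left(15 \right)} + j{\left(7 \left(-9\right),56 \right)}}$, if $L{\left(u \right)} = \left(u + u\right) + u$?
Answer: $6 \sqrt{3} \approx 10.392$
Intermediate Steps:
$L{\left(u \right)} = 3 u$ ($L{\left(u \right)} = 2 u + u = 3 u$)
$\sqrt{L{\left(15 \right)} + j{\left(7 \left(-9\right),56 \right)}} = \sqrt{3 \cdot 15 - 7 \left(-9\right)} = \sqrt{45 - -63} = \sqrt{45 + 63} = \sqrt{108} = 6 \sqrt{3}$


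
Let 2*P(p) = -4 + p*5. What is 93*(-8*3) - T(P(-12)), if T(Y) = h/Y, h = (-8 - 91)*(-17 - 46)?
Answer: -65187/32 ≈ -2037.1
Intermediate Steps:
h = 6237 (h = -99*(-63) = 6237)
P(p) = -2 + 5*p/2 (P(p) = (-4 + p*5)/2 = (-4 + 5*p)/2 = -2 + 5*p/2)
T(Y) = 6237/Y
93*(-8*3) - T(P(-12)) = 93*(-8*3) - 6237/(-2 + (5/2)*(-12)) = 93*(-24) - 6237/(-2 - 30) = -2232 - 6237/(-32) = -2232 - 6237*(-1)/32 = -2232 - 1*(-6237/32) = -2232 + 6237/32 = -65187/32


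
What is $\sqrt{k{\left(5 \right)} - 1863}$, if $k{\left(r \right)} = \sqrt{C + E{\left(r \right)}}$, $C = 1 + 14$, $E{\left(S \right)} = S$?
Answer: $\sqrt{-1863 + 2 \sqrt{5}} \approx 43.111 i$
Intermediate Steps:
$C = 15$
$k{\left(r \right)} = \sqrt{15 + r}$
$\sqrt{k{\left(5 \right)} - 1863} = \sqrt{\sqrt{15 + 5} - 1863} = \sqrt{\sqrt{20} - 1863} = \sqrt{2 \sqrt{5} - 1863} = \sqrt{-1863 + 2 \sqrt{5}}$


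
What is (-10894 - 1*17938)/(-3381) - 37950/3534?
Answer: -4402777/1991409 ≈ -2.2109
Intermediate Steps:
(-10894 - 1*17938)/(-3381) - 37950/3534 = (-10894 - 17938)*(-1/3381) - 37950*1/3534 = -28832*(-1/3381) - 6325/589 = 28832/3381 - 6325/589 = -4402777/1991409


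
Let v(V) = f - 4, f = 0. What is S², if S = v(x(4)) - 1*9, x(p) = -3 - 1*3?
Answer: 169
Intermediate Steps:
x(p) = -6 (x(p) = -3 - 3 = -6)
v(V) = -4 (v(V) = 0 - 4 = -4)
S = -13 (S = -4 - 1*9 = -4 - 9 = -13)
S² = (-13)² = 169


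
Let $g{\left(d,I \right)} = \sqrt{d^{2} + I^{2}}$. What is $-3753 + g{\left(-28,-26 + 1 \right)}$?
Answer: $-3753 + \sqrt{1409} \approx -3715.5$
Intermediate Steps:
$g{\left(d,I \right)} = \sqrt{I^{2} + d^{2}}$
$-3753 + g{\left(-28,-26 + 1 \right)} = -3753 + \sqrt{\left(-26 + 1\right)^{2} + \left(-28\right)^{2}} = -3753 + \sqrt{\left(-25\right)^{2} + 784} = -3753 + \sqrt{625 + 784} = -3753 + \sqrt{1409}$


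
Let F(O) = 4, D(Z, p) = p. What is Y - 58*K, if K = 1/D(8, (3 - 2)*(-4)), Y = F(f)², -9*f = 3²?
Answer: 61/2 ≈ 30.500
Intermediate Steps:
f = -1 (f = -⅑*3² = -⅑*9 = -1)
Y = 16 (Y = 4² = 16)
K = -¼ (K = 1/((3 - 2)*(-4)) = 1/(1*(-4)) = 1/(-4) = -¼ ≈ -0.25000)
Y - 58*K = 16 - 58*(-¼) = 16 + 29/2 = 61/2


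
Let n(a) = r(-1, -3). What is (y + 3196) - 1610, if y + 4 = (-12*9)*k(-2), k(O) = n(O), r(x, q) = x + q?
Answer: 2014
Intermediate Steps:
r(x, q) = q + x
n(a) = -4 (n(a) = -3 - 1 = -4)
k(O) = -4
y = 428 (y = -4 - 12*9*(-4) = -4 - 108*(-4) = -4 + 432 = 428)
(y + 3196) - 1610 = (428 + 3196) - 1610 = 3624 - 1610 = 2014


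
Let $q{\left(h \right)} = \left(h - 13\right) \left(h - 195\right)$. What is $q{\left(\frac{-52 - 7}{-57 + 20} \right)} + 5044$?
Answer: $\frac{9925068}{1369} \approx 7249.9$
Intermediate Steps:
$q{\left(h \right)} = \left(-195 + h\right) \left(-13 + h\right)$ ($q{\left(h \right)} = \left(-13 + h\right) \left(-195 + h\right) = \left(-195 + h\right) \left(-13 + h\right)$)
$q{\left(\frac{-52 - 7}{-57 + 20} \right)} + 5044 = \left(2535 + \left(\frac{-52 - 7}{-57 + 20}\right)^{2} - 208 \frac{-52 - 7}{-57 + 20}\right) + 5044 = \left(2535 + \left(- \frac{59}{-37}\right)^{2} - 208 \left(- \frac{59}{-37}\right)\right) + 5044 = \left(2535 + \left(\left(-59\right) \left(- \frac{1}{37}\right)\right)^{2} - 208 \left(\left(-59\right) \left(- \frac{1}{37}\right)\right)\right) + 5044 = \left(2535 + \left(\frac{59}{37}\right)^{2} - \frac{12272}{37}\right) + 5044 = \left(2535 + \frac{3481}{1369} - \frac{12272}{37}\right) + 5044 = \frac{3019832}{1369} + 5044 = \frac{9925068}{1369}$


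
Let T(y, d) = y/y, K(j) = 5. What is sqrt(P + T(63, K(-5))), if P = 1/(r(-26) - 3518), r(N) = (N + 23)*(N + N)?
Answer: sqrt(6722)/82 ≈ 0.99985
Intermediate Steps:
r(N) = 2*N*(23 + N) (r(N) = (23 + N)*(2*N) = 2*N*(23 + N))
T(y, d) = 1
P = -1/3362 (P = 1/(2*(-26)*(23 - 26) - 3518) = 1/(2*(-26)*(-3) - 3518) = 1/(156 - 3518) = 1/(-3362) = -1/3362 ≈ -0.00029744)
sqrt(P + T(63, K(-5))) = sqrt(-1/3362 + 1) = sqrt(3361/3362) = sqrt(6722)/82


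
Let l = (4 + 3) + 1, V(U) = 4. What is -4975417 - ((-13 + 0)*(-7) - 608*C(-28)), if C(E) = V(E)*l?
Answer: -4956052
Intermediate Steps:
l = 8 (l = 7 + 1 = 8)
C(E) = 32 (C(E) = 4*8 = 32)
-4975417 - ((-13 + 0)*(-7) - 608*C(-28)) = -4975417 - ((-13 + 0)*(-7) - 608*32) = -4975417 - (-13*(-7) - 19456) = -4975417 - (91 - 19456) = -4975417 - 1*(-19365) = -4975417 + 19365 = -4956052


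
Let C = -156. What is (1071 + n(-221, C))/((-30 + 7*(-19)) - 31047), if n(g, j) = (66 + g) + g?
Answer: -139/6242 ≈ -0.022269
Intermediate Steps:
n(g, j) = 66 + 2*g
(1071 + n(-221, C))/((-30 + 7*(-19)) - 31047) = (1071 + (66 + 2*(-221)))/((-30 + 7*(-19)) - 31047) = (1071 + (66 - 442))/((-30 - 133) - 31047) = (1071 - 376)/(-163 - 31047) = 695/(-31210) = 695*(-1/31210) = -139/6242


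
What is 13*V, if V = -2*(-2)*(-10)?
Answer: -520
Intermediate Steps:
V = -40 (V = 4*(-10) = -40)
13*V = 13*(-40) = -520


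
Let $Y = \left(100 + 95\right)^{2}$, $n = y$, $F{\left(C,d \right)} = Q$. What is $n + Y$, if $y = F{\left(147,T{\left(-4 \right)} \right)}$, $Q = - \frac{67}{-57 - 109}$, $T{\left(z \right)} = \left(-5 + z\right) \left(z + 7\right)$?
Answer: $\frac{6312217}{166} \approx 38025.0$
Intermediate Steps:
$T{\left(z \right)} = \left(-5 + z\right) \left(7 + z\right)$
$Q = \frac{67}{166}$ ($Q = - \frac{67}{-166} = \left(-67\right) \left(- \frac{1}{166}\right) = \frac{67}{166} \approx 0.40361$)
$F{\left(C,d \right)} = \frac{67}{166}$
$y = \frac{67}{166} \approx 0.40361$
$n = \frac{67}{166} \approx 0.40361$
$Y = 38025$ ($Y = 195^{2} = 38025$)
$n + Y = \frac{67}{166} + 38025 = \frac{6312217}{166}$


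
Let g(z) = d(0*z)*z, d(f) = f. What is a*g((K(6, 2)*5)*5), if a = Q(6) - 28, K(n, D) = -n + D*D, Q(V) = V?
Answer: 0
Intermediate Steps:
K(n, D) = D**2 - n (K(n, D) = -n + D**2 = D**2 - n)
a = -22 (a = 6 - 28 = -22)
g(z) = 0 (g(z) = (0*z)*z = 0*z = 0)
a*g((K(6, 2)*5)*5) = -22*0 = 0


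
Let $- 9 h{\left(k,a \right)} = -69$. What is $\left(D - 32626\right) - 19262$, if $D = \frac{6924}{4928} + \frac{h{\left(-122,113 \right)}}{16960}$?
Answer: $- \frac{203279224529}{3917760} \approx -51887.0$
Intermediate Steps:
$h{\left(k,a \right)} = \frac{23}{3}$ ($h{\left(k,a \right)} = \left(- \frac{1}{9}\right) \left(-69\right) = \frac{23}{3}$)
$D = \frac{5506351}{3917760}$ ($D = \frac{6924}{4928} + \frac{23}{3 \cdot 16960} = 6924 \cdot \frac{1}{4928} + \frac{23}{3} \cdot \frac{1}{16960} = \frac{1731}{1232} + \frac{23}{50880} = \frac{5506351}{3917760} \approx 1.4055$)
$\left(D - 32626\right) - 19262 = \left(\frac{5506351}{3917760} - 32626\right) - 19262 = - \frac{127815331409}{3917760} - 19262 = - \frac{203279224529}{3917760}$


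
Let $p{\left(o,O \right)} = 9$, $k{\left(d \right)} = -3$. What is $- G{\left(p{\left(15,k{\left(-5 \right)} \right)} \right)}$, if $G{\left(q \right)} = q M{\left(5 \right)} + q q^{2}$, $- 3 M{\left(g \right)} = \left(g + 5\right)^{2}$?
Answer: $-429$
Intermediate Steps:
$M{\left(g \right)} = - \frac{\left(5 + g\right)^{2}}{3}$ ($M{\left(g \right)} = - \frac{\left(g + 5\right)^{2}}{3} = - \frac{\left(5 + g\right)^{2}}{3}$)
$G{\left(q \right)} = q^{3} - \frac{100 q}{3}$ ($G{\left(q \right)} = q \left(- \frac{\left(5 + 5\right)^{2}}{3}\right) + q q^{2} = q \left(- \frac{10^{2}}{3}\right) + q^{3} = q \left(\left(- \frac{1}{3}\right) 100\right) + q^{3} = q \left(- \frac{100}{3}\right) + q^{3} = - \frac{100 q}{3} + q^{3} = q^{3} - \frac{100 q}{3}$)
$- G{\left(p{\left(15,k{\left(-5 \right)} \right)} \right)} = - 9 \left(- \frac{100}{3} + 9^{2}\right) = - 9 \left(- \frac{100}{3} + 81\right) = - \frac{9 \cdot 143}{3} = \left(-1\right) 429 = -429$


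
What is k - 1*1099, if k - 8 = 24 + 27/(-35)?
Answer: -37372/35 ≈ -1067.8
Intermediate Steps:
k = 1093/35 (k = 8 + (24 + 27/(-35)) = 8 + (24 - 1/35*27) = 8 + (24 - 27/35) = 8 + 813/35 = 1093/35 ≈ 31.229)
k - 1*1099 = 1093/35 - 1*1099 = 1093/35 - 1099 = -37372/35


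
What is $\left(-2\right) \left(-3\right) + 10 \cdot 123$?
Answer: $1236$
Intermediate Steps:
$\left(-2\right) \left(-3\right) + 10 \cdot 123 = 6 + 1230 = 1236$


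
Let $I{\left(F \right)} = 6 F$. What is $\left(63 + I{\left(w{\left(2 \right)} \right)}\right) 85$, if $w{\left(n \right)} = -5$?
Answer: $2805$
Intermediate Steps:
$\left(63 + I{\left(w{\left(2 \right)} \right)}\right) 85 = \left(63 + 6 \left(-5\right)\right) 85 = \left(63 - 30\right) 85 = 33 \cdot 85 = 2805$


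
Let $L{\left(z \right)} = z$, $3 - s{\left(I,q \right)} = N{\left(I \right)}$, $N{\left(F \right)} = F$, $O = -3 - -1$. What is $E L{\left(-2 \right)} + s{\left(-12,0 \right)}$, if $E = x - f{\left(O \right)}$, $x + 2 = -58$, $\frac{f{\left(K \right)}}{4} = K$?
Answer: $119$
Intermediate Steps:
$O = -2$ ($O = -3 + 1 = -2$)
$f{\left(K \right)} = 4 K$
$x = -60$ ($x = -2 - 58 = -60$)
$s{\left(I,q \right)} = 3 - I$
$E = -52$ ($E = -60 - 4 \left(-2\right) = -60 - -8 = -60 + 8 = -52$)
$E L{\left(-2 \right)} + s{\left(-12,0 \right)} = \left(-52\right) \left(-2\right) + \left(3 - -12\right) = 104 + \left(3 + 12\right) = 104 + 15 = 119$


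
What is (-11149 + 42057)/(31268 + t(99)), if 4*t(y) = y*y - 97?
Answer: 15454/16847 ≈ 0.91731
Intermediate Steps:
t(y) = -97/4 + y²/4 (t(y) = (y*y - 97)/4 = (y² - 97)/4 = (-97 + y²)/4 = -97/4 + y²/4)
(-11149 + 42057)/(31268 + t(99)) = (-11149 + 42057)/(31268 + (-97/4 + (¼)*99²)) = 30908/(31268 + (-97/4 + (¼)*9801)) = 30908/(31268 + (-97/4 + 9801/4)) = 30908/(31268 + 2426) = 30908/33694 = 30908*(1/33694) = 15454/16847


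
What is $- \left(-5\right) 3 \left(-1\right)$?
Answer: $-15$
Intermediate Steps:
$- \left(-5\right) 3 \left(-1\right) = - \left(-15\right) \left(-1\right) = \left(-1\right) 15 = -15$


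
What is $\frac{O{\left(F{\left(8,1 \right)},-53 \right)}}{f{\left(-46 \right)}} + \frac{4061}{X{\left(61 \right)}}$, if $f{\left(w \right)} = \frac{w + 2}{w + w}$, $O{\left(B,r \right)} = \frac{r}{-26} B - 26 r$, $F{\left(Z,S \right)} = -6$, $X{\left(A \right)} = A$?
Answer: $\frac{25490988}{8723} \approx 2922.3$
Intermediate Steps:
$O{\left(B,r \right)} = - 26 r - \frac{B r}{26}$ ($O{\left(B,r \right)} = r \left(- \frac{1}{26}\right) B - 26 r = - \frac{r}{26} B - 26 r = - \frac{B r}{26} - 26 r = - 26 r - \frac{B r}{26}$)
$f{\left(w \right)} = \frac{2 + w}{2 w}$
$\frac{O{\left(F{\left(8,1 \right)},-53 \right)}}{f{\left(-46 \right)}} + \frac{4061}{X{\left(61 \right)}} = \frac{\left(- \frac{1}{26}\right) \left(-53\right) \left(676 - 6\right)}{\frac{1}{2} \frac{1}{-46} \left(2 - 46\right)} + \frac{4061}{61} = \frac{\left(- \frac{1}{26}\right) \left(-53\right) 670}{\frac{1}{2} \left(- \frac{1}{46}\right) \left(-44\right)} + 4061 \cdot \frac{1}{61} = \frac{17755}{13 \cdot \frac{11}{23}} + \frac{4061}{61} = \frac{17755}{13} \cdot \frac{23}{11} + \frac{4061}{61} = \frac{408365}{143} + \frac{4061}{61} = \frac{25490988}{8723}$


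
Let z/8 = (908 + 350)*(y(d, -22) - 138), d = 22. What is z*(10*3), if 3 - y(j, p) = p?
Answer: -34116960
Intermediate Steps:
y(j, p) = 3 - p
z = -1137232 (z = 8*((908 + 350)*((3 - 1*(-22)) - 138)) = 8*(1258*((3 + 22) - 138)) = 8*(1258*(25 - 138)) = 8*(1258*(-113)) = 8*(-142154) = -1137232)
z*(10*3) = -11372320*3 = -1137232*30 = -34116960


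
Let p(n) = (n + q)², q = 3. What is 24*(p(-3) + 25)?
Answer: 600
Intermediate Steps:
p(n) = (3 + n)² (p(n) = (n + 3)² = (3 + n)²)
24*(p(-3) + 25) = 24*((3 - 3)² + 25) = 24*(0² + 25) = 24*(0 + 25) = 24*25 = 600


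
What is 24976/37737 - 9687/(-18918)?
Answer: 13302449/11331882 ≈ 1.1739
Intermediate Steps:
24976/37737 - 9687/(-18918) = 24976*(1/37737) - 9687*(-1/18918) = 3568/5391 + 3229/6306 = 13302449/11331882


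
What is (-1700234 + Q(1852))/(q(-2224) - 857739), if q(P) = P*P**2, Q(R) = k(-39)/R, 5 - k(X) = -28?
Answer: 3148833335/20374135657876 ≈ 0.00015455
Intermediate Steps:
k(X) = 33 (k(X) = 5 - 1*(-28) = 5 + 28 = 33)
Q(R) = 33/R
q(P) = P**3
(-1700234 + Q(1852))/(q(-2224) - 857739) = (-1700234 + 33/1852)/((-2224)**3 - 857739) = (-1700234 + 33*(1/1852))/(-11000295424 - 857739) = (-1700234 + 33/1852)/(-11001153163) = -3148833335/1852*(-1/11001153163) = 3148833335/20374135657876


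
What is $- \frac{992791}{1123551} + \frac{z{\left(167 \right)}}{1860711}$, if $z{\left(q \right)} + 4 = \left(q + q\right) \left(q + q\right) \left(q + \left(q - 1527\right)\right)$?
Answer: $- \frac{50458852022771}{696867901587} \approx -72.408$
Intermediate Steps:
$z{\left(q \right)} = -4 + 4 q^{2} \left(-1527 + 2 q\right)$ ($z{\left(q \right)} = -4 + \left(q + q\right) \left(q + q\right) \left(q + \left(q - 1527\right)\right) = -4 + 2 q 2 q \left(q + \left(-1527 + q\right)\right) = -4 + 4 q^{2} \left(-1527 + 2 q\right)$)
$- \frac{992791}{1123551} + \frac{z{\left(167 \right)}}{1860711} = - \frac{992791}{1123551} + \frac{-4 - 6108 \cdot 167^{2} + 8 \cdot 167^{3}}{1860711} = \left(-992791\right) \frac{1}{1123551} + \left(-4 - 170346012 + 8 \cdot 4657463\right) \frac{1}{1860711} = - \frac{992791}{1123551} + \left(-4 - 170346012 + 37259704\right) \frac{1}{1860711} = - \frac{992791}{1123551} - \frac{44362104}{620237} = - \frac{50458852022771}{696867901587}$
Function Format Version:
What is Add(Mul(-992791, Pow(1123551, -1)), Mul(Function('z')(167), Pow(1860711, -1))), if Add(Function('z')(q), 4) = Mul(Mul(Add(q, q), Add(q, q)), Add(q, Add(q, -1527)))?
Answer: Rational(-50458852022771, 696867901587) ≈ -72.408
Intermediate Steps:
Function('z')(q) = Add(-4, Mul(4, Pow(q, 2), Add(-1527, Mul(2, q)))) (Function('z')(q) = Add(-4, Mul(Mul(Add(q, q), Add(q, q)), Add(q, Add(q, -1527)))) = Add(-4, Mul(Mul(Mul(2, q), Mul(2, q)), Add(q, Add(-1527, q)))) = Add(-4, Mul(Mul(4, Pow(q, 2)), Add(-1527, Mul(2, q)))) = Add(-4, Mul(4, Pow(q, 2), Add(-1527, Mul(2, q)))))
Add(Mul(-992791, Pow(1123551, -1)), Mul(Function('z')(167), Pow(1860711, -1))) = Add(Mul(-992791, Pow(1123551, -1)), Mul(Add(-4, Mul(-6108, Pow(167, 2)), Mul(8, Pow(167, 3))), Pow(1860711, -1))) = Add(Mul(-992791, Rational(1, 1123551)), Mul(Add(-4, Mul(-6108, 27889), Mul(8, 4657463)), Rational(1, 1860711))) = Add(Rational(-992791, 1123551), Mul(Add(-4, -170346012, 37259704), Rational(1, 1860711))) = Add(Rational(-992791, 1123551), Mul(-133086312, Rational(1, 1860711))) = Add(Rational(-992791, 1123551), Rational(-44362104, 620237)) = Rational(-50458852022771, 696867901587)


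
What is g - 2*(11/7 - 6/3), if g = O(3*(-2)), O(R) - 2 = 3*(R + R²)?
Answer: 650/7 ≈ 92.857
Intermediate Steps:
O(R) = 2 + 3*R + 3*R² (O(R) = 2 + 3*(R + R²) = 2 + (3*R + 3*R²) = 2 + 3*R + 3*R²)
g = 92 (g = 2 + 3*(3*(-2)) + 3*(3*(-2))² = 2 + 3*(-6) + 3*(-6)² = 2 - 18 + 3*36 = 2 - 18 + 108 = 92)
g - 2*(11/7 - 6/3) = 92 - 2*(11/7 - 6/3) = 92 - 2*(11*(⅐) - 6*⅓) = 92 - 2*(11/7 - 2) = 92 - 2*(-3/7) = 92 + 6/7 = 650/7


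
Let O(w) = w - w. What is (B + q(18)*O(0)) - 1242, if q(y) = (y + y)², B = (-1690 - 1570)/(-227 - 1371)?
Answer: -990728/799 ≈ -1240.0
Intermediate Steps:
B = 1630/799 (B = -3260/(-1598) = -3260*(-1/1598) = 1630/799 ≈ 2.0401)
q(y) = 4*y² (q(y) = (2*y)² = 4*y²)
O(w) = 0
(B + q(18)*O(0)) - 1242 = (1630/799 + (4*18²)*0) - 1242 = (1630/799 + (4*324)*0) - 1242 = (1630/799 + 1296*0) - 1242 = (1630/799 + 0) - 1242 = 1630/799 - 1242 = -990728/799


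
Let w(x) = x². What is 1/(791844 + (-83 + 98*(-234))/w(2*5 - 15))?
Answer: 5/3954617 ≈ 1.2643e-6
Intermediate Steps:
1/(791844 + (-83 + 98*(-234))/w(2*5 - 15)) = 1/(791844 + (-83 + 98*(-234))/((2*5 - 15)²)) = 1/(791844 + (-83 - 22932)/((10 - 15)²)) = 1/(791844 - 23015/((-5)²)) = 1/(791844 - 23015/25) = 1/(791844 - 23015*1/25) = 1/(791844 - 4603/5) = 1/(3954617/5) = 5/3954617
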